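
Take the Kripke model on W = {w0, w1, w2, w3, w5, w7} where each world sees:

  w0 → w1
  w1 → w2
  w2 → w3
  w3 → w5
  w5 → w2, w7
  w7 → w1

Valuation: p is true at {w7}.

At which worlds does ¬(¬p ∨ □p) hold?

{w7}

w0: ¬p ∨ □p is T. ✗
w1: ¬p ∨ □p is T. ✗
w2: ¬p ∨ □p is T. ✗
w3: ¬p ∨ □p is T. ✗
w5: ¬p ∨ □p is T. ✗
w7: ¬p ∨ □p is F. ✓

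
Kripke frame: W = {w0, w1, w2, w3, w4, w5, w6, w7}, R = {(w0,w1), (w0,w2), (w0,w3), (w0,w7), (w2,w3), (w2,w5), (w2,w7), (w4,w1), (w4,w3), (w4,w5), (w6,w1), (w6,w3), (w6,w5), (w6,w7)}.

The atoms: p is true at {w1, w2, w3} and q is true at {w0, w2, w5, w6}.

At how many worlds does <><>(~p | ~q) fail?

w0: successors {w1, w2, w3, w7}; <>(~p | ~q) there: w1:F, w2:T, w3:F, w7:F. ✓
w1: no successors, so <><>(~p | ~q) fails. ✗
w2: successors {w3, w5, w7}; <>(~p | ~q) there: w3:F, w5:F, w7:F. ✗
w3: no successors, so <><>(~p | ~q) fails. ✗
w4: successors {w1, w3, w5}; <>(~p | ~q) there: w1:F, w3:F, w5:F. ✗
w5: no successors, so <><>(~p | ~q) fails. ✗
w6: successors {w1, w3, w5, w7}; <>(~p | ~q) there: w1:F, w3:F, w5:F, w7:F. ✗
w7: no successors, so <><>(~p | ~q) fails. ✗
Satisfying worlds: {w0}.
So <><>(~p | ~q) fails at the other 7 worlds.

7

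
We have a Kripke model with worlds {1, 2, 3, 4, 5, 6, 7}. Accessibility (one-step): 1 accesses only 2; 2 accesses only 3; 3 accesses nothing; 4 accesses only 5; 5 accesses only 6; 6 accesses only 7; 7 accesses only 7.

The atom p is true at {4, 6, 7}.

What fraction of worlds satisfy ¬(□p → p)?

2/7

1: □p → p is T. ✗
2: □p → p is T. ✗
3: □p → p is F. ✓
4: □p → p is T. ✗
5: □p → p is F. ✓
6: □p → p is T. ✗
7: □p → p is T. ✗
That's 2 of 7 worlds, so 2/7.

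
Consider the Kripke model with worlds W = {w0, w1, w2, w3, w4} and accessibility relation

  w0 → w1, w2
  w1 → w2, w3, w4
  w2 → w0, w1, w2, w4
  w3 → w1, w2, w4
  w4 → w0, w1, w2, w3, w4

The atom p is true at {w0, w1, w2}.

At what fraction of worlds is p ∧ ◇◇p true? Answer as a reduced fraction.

w0: p is T, ◇◇p is T. ✓
w1: p is T, ◇◇p is T. ✓
w2: p is T, ◇◇p is T. ✓
w3: p is F, ◇◇p is T. ✗
w4: p is F, ◇◇p is T. ✗
That's 3 of 5 worlds, so 3/5.

3/5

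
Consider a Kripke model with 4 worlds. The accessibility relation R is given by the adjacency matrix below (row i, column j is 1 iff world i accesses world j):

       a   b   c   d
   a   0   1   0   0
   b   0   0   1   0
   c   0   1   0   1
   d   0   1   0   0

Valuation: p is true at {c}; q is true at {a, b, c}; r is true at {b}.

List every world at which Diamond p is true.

{b}

a: successors {b}; p there: b:F. ✗
b: successors {c}; p there: c:T. ✓
c: successors {b, d}; p there: b:F, d:F. ✗
d: successors {b}; p there: b:F. ✗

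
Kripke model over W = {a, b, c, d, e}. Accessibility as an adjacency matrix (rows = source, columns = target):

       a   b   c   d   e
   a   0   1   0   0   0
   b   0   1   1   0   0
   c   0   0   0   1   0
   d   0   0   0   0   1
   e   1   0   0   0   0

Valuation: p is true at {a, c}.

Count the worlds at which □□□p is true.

a: successors {b}; □□p there: b:F. ✗
b: successors {b, c}; □□p there: b:F, c:F. ✗
c: successors {d}; □□p there: d:T. ✓
d: successors {e}; □□p there: e:F. ✗
e: successors {a}; □□p there: a:F. ✗
Satisfying worlds: {c}.

1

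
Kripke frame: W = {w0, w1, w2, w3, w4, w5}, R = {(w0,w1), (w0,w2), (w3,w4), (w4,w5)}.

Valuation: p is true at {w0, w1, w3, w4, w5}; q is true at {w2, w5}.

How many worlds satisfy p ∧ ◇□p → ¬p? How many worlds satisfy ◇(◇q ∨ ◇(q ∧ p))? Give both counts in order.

3 and 1

For p ∧ ◇□p → ¬p:
w0: p ∧ ◇□p is T, ¬p is F. ✗
w1: p ∧ ◇□p is F, ¬p is F. ✓
w2: p ∧ ◇□p is F, ¬p is T. ✓
w3: p ∧ ◇□p is T, ¬p is F. ✗
w4: p ∧ ◇□p is T, ¬p is F. ✗
w5: p ∧ ◇□p is F, ¬p is F. ✓
— 3 worlds.
For ◇(◇q ∨ ◇(q ∧ p)):
w0: successors {w1, w2}; ◇q ∨ ◇(q ∧ p) there: w1:F, w2:F. ✗
w1: no successors, so ◇(◇q ∨ ◇(q ∧ p)) fails. ✗
w2: no successors, so ◇(◇q ∨ ◇(q ∧ p)) fails. ✗
w3: successors {w4}; ◇q ∨ ◇(q ∧ p) there: w4:T. ✓
w4: successors {w5}; ◇q ∨ ◇(q ∧ p) there: w5:F. ✗
w5: no successors, so ◇(◇q ∨ ◇(q ∧ p)) fails. ✗
— 1 world.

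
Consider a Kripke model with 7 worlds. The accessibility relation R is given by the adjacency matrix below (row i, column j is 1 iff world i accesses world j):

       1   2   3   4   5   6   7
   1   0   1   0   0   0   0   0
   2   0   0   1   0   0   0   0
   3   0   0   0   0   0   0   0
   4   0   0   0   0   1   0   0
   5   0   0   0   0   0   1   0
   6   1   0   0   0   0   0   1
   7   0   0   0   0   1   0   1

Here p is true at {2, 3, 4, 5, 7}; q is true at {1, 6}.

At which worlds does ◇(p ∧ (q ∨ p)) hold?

1: successors {2}; p ∧ (q ∨ p) there: 2:T. ✓
2: successors {3}; p ∧ (q ∨ p) there: 3:T. ✓
3: no successors, so ◇(p ∧ (q ∨ p)) fails. ✗
4: successors {5}; p ∧ (q ∨ p) there: 5:T. ✓
5: successors {6}; p ∧ (q ∨ p) there: 6:F. ✗
6: successors {1, 7}; p ∧ (q ∨ p) there: 1:F, 7:T. ✓
7: successors {5, 7}; p ∧ (q ∨ p) there: 5:T, 7:T. ✓

{1, 2, 4, 6, 7}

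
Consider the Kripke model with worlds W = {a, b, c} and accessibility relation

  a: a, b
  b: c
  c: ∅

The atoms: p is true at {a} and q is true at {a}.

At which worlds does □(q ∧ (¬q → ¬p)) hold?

{c}

a: successors {a, b}; q ∧ (¬q → ¬p) there: a:T, b:F. ✗
b: successors {c}; q ∧ (¬q → ¬p) there: c:F. ✗
c: no successors, so □(q ∧ (¬q → ¬p)) holds vacuously. ✓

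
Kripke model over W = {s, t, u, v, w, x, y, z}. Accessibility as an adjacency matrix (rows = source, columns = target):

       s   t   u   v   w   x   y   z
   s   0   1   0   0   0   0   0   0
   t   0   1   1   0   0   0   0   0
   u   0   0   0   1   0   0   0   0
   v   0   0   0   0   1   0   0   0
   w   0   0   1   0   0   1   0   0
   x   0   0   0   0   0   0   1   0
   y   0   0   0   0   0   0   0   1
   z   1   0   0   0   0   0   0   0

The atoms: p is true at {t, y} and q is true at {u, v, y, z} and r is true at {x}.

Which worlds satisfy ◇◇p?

{s, t, w, z}

s: successors {t}; ◇p there: t:T. ✓
t: successors {t, u}; ◇p there: t:T, u:F. ✓
u: successors {v}; ◇p there: v:F. ✗
v: successors {w}; ◇p there: w:F. ✗
w: successors {u, x}; ◇p there: u:F, x:T. ✓
x: successors {y}; ◇p there: y:F. ✗
y: successors {z}; ◇p there: z:F. ✗
z: successors {s}; ◇p there: s:T. ✓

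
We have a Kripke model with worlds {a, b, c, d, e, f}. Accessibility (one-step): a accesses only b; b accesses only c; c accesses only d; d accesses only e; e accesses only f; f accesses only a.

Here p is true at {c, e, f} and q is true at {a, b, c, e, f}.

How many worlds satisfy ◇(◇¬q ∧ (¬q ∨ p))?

a: successors {b}; ◇¬q ∧ (¬q ∨ p) there: b:F. ✗
b: successors {c}; ◇¬q ∧ (¬q ∨ p) there: c:T. ✓
c: successors {d}; ◇¬q ∧ (¬q ∨ p) there: d:F. ✗
d: successors {e}; ◇¬q ∧ (¬q ∨ p) there: e:F. ✗
e: successors {f}; ◇¬q ∧ (¬q ∨ p) there: f:F. ✗
f: successors {a}; ◇¬q ∧ (¬q ∨ p) there: a:F. ✗
Satisfying worlds: {b}.

1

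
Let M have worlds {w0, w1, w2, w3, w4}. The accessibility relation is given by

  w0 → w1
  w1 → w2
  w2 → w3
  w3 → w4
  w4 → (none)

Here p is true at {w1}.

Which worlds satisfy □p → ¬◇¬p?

{w0, w1, w2, w3, w4}

w0: □p is T, ¬◇¬p is T. ✓
w1: □p is F, ¬◇¬p is F. ✓
w2: □p is F, ¬◇¬p is F. ✓
w3: □p is F, ¬◇¬p is F. ✓
w4: □p is T, ¬◇¬p is T. ✓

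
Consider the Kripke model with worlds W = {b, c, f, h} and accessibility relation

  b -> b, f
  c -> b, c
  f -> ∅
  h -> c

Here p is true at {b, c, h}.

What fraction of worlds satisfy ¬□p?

b: □p is F. ✓
c: □p is T. ✗
f: □p is T. ✗
h: □p is T. ✗
That's 1 of 4 worlds, so 1/4.

1/4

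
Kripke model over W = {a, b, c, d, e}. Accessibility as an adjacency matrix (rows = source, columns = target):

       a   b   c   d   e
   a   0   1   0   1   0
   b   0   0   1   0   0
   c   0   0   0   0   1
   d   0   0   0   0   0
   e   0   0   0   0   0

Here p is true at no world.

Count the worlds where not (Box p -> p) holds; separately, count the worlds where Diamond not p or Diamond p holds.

For not (Box p -> p):
a: Box p -> p is T. ✗
b: Box p -> p is T. ✗
c: Box p -> p is T. ✗
d: Box p -> p is F. ✓
e: Box p -> p is F. ✓
— 2 worlds.
For Diamond not p or Diamond p:
a: Diamond not p is T, Diamond p is F. ✓
b: Diamond not p is T, Diamond p is F. ✓
c: Diamond not p is T, Diamond p is F. ✓
d: Diamond not p is F, Diamond p is F. ✗
e: Diamond not p is F, Diamond p is F. ✗
— 3 worlds.

2 and 3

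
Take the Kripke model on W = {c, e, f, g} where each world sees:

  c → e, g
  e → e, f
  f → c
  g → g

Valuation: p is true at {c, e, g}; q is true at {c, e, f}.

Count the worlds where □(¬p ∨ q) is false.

2

c: successors {e, g}; ¬p ∨ q there: e:T, g:F. ✗
e: successors {e, f}; ¬p ∨ q there: e:T, f:T. ✓
f: successors {c}; ¬p ∨ q there: c:T. ✓
g: successors {g}; ¬p ∨ q there: g:F. ✗
Satisfying worlds: {e, f}.
So □(¬p ∨ q) fails at the other 2 worlds.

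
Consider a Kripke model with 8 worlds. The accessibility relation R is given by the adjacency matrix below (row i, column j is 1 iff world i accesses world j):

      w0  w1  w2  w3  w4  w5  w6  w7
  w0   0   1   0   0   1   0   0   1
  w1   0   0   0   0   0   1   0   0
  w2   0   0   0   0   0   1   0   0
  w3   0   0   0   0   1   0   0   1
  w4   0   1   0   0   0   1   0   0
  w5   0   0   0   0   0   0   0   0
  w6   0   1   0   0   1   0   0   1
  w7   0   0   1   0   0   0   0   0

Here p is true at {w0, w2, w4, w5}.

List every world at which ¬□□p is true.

w0: □□p is F. ✓
w1: □□p is T. ✗
w2: □□p is T. ✗
w3: □□p is F. ✓
w4: □□p is T. ✗
w5: □□p is T. ✗
w6: □□p is F. ✓
w7: □□p is T. ✗

{w0, w3, w6}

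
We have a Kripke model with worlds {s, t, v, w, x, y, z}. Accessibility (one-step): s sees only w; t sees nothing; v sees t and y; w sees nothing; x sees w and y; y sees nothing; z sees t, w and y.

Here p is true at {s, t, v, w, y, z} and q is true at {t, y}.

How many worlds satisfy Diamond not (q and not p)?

s: successors {w}; not (q and not p) there: w:T. ✓
t: no successors, so Diamond not (q and not p) fails. ✗
v: successors {t, y}; not (q and not p) there: t:T, y:T. ✓
w: no successors, so Diamond not (q and not p) fails. ✗
x: successors {w, y}; not (q and not p) there: w:T, y:T. ✓
y: no successors, so Diamond not (q and not p) fails. ✗
z: successors {t, w, y}; not (q and not p) there: t:T, w:T, y:T. ✓
Satisfying worlds: {s, v, x, z}.

4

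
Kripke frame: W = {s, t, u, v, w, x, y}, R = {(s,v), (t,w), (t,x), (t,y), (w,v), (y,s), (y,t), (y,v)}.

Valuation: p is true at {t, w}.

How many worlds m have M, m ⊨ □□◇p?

s: successors {v}; □◇p there: v:T. ✓
t: successors {w, x, y}; □◇p there: w:F, x:T, y:F. ✗
u: no successors, so □□◇p holds vacuously. ✓
v: no successors, so □□◇p holds vacuously. ✓
w: successors {v}; □◇p there: v:T. ✓
x: no successors, so □□◇p holds vacuously. ✓
y: successors {s, t, v}; □◇p there: s:F, t:F, v:T. ✗
Satisfying worlds: {s, u, v, w, x}.

5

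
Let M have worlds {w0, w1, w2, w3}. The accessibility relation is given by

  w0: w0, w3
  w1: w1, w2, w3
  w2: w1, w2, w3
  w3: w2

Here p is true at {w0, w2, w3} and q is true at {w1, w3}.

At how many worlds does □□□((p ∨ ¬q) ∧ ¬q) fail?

4

w0: successors {w0, w3}; □□((p ∨ ¬q) ∧ ¬q) there: w0:F, w3:F. ✗
w1: successors {w1, w2, w3}; □□((p ∨ ¬q) ∧ ¬q) there: w1:F, w2:F, w3:F. ✗
w2: successors {w1, w2, w3}; □□((p ∨ ¬q) ∧ ¬q) there: w1:F, w2:F, w3:F. ✗
w3: successors {w2}; □□((p ∨ ¬q) ∧ ¬q) there: w2:F. ✗
Satisfying worlds: ∅.
So □□□((p ∨ ¬q) ∧ ¬q) fails at the other 4 worlds.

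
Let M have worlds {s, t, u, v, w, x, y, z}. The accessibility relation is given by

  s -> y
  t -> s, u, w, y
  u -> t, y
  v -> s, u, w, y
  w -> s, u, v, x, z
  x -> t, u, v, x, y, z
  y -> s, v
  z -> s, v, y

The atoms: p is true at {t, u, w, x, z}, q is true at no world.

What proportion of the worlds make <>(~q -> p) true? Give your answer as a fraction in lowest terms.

s: successors {y}; ~q -> p there: y:F. ✗
t: successors {s, u, w, y}; ~q -> p there: s:F, u:T, w:T, y:F. ✓
u: successors {t, y}; ~q -> p there: t:T, y:F. ✓
v: successors {s, u, w, y}; ~q -> p there: s:F, u:T, w:T, y:F. ✓
w: successors {s, u, v, x, z}; ~q -> p there: s:F, u:T, v:F, x:T, z:T. ✓
x: successors {t, u, v, x, y, z}; ~q -> p there: t:T, u:T, v:F, x:T, y:F, z:T. ✓
y: successors {s, v}; ~q -> p there: s:F, v:F. ✗
z: successors {s, v, y}; ~q -> p there: s:F, v:F, y:F. ✗
That's 5 of 8 worlds, so 5/8.

5/8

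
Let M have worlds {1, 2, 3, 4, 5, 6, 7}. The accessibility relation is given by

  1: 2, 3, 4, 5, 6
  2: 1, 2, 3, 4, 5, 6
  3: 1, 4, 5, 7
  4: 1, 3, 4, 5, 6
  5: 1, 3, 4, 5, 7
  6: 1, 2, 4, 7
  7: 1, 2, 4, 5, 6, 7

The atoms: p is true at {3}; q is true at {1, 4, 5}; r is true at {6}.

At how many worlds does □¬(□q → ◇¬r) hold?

1: successors {2, 3, 4, 5, 6}; ¬(□q → ◇¬r) there: 2:F, 3:F, 4:F, 5:F, 6:F. ✗
2: successors {1, 2, 3, 4, 5, 6}; ¬(□q → ◇¬r) there: 1:F, 2:F, 3:F, 4:F, 5:F, 6:F. ✗
3: successors {1, 4, 5, 7}; ¬(□q → ◇¬r) there: 1:F, 4:F, 5:F, 7:F. ✗
4: successors {1, 3, 4, 5, 6}; ¬(□q → ◇¬r) there: 1:F, 3:F, 4:F, 5:F, 6:F. ✗
5: successors {1, 3, 4, 5, 7}; ¬(□q → ◇¬r) there: 1:F, 3:F, 4:F, 5:F, 7:F. ✗
6: successors {1, 2, 4, 7}; ¬(□q → ◇¬r) there: 1:F, 2:F, 4:F, 7:F. ✗
7: successors {1, 2, 4, 5, 6, 7}; ¬(□q → ◇¬r) there: 1:F, 2:F, 4:F, 5:F, 6:F, 7:F. ✗
Satisfying worlds: ∅.

0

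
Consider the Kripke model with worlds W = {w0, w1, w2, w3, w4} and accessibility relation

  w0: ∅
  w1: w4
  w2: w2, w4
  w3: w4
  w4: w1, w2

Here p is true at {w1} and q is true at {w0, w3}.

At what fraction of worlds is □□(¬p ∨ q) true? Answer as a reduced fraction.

w0: no successors, so □□(¬p ∨ q) holds vacuously. ✓
w1: successors {w4}; □(¬p ∨ q) there: w4:F. ✗
w2: successors {w2, w4}; □(¬p ∨ q) there: w2:T, w4:F. ✗
w3: successors {w4}; □(¬p ∨ q) there: w4:F. ✗
w4: successors {w1, w2}; □(¬p ∨ q) there: w1:T, w2:T. ✓
That's 2 of 5 worlds, so 2/5.

2/5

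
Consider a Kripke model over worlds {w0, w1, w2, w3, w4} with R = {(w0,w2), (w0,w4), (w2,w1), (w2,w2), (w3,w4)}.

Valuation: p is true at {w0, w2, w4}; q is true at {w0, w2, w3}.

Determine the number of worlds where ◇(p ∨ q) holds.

w0: successors {w2, w4}; p ∨ q there: w2:T, w4:T. ✓
w1: no successors, so ◇(p ∨ q) fails. ✗
w2: successors {w1, w2}; p ∨ q there: w1:F, w2:T. ✓
w3: successors {w4}; p ∨ q there: w4:T. ✓
w4: no successors, so ◇(p ∨ q) fails. ✗
Satisfying worlds: {w0, w2, w3}.

3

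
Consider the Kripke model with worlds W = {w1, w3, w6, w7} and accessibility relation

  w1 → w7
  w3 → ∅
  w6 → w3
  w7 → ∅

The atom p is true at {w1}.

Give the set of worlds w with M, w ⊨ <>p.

∅

w1: successors {w7}; p there: w7:F. ✗
w3: no successors, so <>p fails. ✗
w6: successors {w3}; p there: w3:F. ✗
w7: no successors, so <>p fails. ✗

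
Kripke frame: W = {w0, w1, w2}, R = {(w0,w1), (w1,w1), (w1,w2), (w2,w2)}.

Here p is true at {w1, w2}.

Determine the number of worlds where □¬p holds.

w0: successors {w1}; ¬p there: w1:F. ✗
w1: successors {w1, w2}; ¬p there: w1:F, w2:F. ✗
w2: successors {w2}; ¬p there: w2:F. ✗
Satisfying worlds: ∅.

0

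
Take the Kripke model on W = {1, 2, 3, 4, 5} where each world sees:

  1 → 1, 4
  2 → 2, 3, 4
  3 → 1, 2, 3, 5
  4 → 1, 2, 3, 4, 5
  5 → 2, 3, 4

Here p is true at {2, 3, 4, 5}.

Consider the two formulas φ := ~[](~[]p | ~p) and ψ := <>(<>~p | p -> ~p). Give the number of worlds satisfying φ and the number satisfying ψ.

For ~[](~[]p | ~p):
1: [](~[]p | ~p) is T. ✗
2: [](~[]p | ~p) is F. ✓
3: [](~[]p | ~p) is F. ✓
4: [](~[]p | ~p) is F. ✓
5: [](~[]p | ~p) is F. ✓
— 4 worlds.
For <>(<>~p | p -> ~p):
1: successors {1, 4}; <>~p | p -> ~p there: 1:T, 4:F. ✓
2: successors {2, 3, 4}; <>~p | p -> ~p there: 2:F, 3:F, 4:F. ✗
3: successors {1, 2, 3, 5}; <>~p | p -> ~p there: 1:T, 2:F, 3:F, 5:F. ✓
4: successors {1, 2, 3, 4, 5}; <>~p | p -> ~p there: 1:T, 2:F, 3:F, 4:F, 5:F. ✓
5: successors {2, 3, 4}; <>~p | p -> ~p there: 2:F, 3:F, 4:F. ✗
— 3 worlds.

4 and 3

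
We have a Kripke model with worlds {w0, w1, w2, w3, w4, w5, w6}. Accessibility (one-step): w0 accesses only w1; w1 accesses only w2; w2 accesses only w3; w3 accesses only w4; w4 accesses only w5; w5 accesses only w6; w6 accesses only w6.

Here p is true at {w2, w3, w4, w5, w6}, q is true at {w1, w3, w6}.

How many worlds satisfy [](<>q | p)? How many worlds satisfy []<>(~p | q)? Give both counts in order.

6 and 4

For [](<>q | p):
w0: successors {w1}; <>q | p there: w1:F. ✗
w1: successors {w2}; <>q | p there: w2:T. ✓
w2: successors {w3}; <>q | p there: w3:T. ✓
w3: successors {w4}; <>q | p there: w4:T. ✓
w4: successors {w5}; <>q | p there: w5:T. ✓
w5: successors {w6}; <>q | p there: w6:T. ✓
w6: successors {w6}; <>q | p there: w6:T. ✓
— 6 worlds.
For []<>(~p | q):
w0: successors {w1}; <>(~p | q) there: w1:F. ✗
w1: successors {w2}; <>(~p | q) there: w2:T. ✓
w2: successors {w3}; <>(~p | q) there: w3:F. ✗
w3: successors {w4}; <>(~p | q) there: w4:F. ✗
w4: successors {w5}; <>(~p | q) there: w5:T. ✓
w5: successors {w6}; <>(~p | q) there: w6:T. ✓
w6: successors {w6}; <>(~p | q) there: w6:T. ✓
— 4 worlds.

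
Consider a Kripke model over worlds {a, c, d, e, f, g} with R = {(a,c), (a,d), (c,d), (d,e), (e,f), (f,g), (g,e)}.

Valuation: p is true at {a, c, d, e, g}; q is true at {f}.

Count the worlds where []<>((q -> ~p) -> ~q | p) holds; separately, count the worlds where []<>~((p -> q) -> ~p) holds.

For []<>((q -> ~p) -> ~q | p):
a: successors {c, d}; <>((q -> ~p) -> ~q | p) there: c:T, d:T. ✓
c: successors {d}; <>((q -> ~p) -> ~q | p) there: d:T. ✓
d: successors {e}; <>((q -> ~p) -> ~q | p) there: e:F. ✗
e: successors {f}; <>((q -> ~p) -> ~q | p) there: f:T. ✓
f: successors {g}; <>((q -> ~p) -> ~q | p) there: g:T. ✓
g: successors {e}; <>((q -> ~p) -> ~q | p) there: e:F. ✗
— 4 worlds.
For []<>~((p -> q) -> ~p):
a: successors {c, d}; <>~((p -> q) -> ~p) there: c:F, d:F. ✗
c: successors {d}; <>~((p -> q) -> ~p) there: d:F. ✗
d: successors {e}; <>~((p -> q) -> ~p) there: e:F. ✗
e: successors {f}; <>~((p -> q) -> ~p) there: f:F. ✗
f: successors {g}; <>~((p -> q) -> ~p) there: g:F. ✗
g: successors {e}; <>~((p -> q) -> ~p) there: e:F. ✗
— 0 worlds.

4 and 0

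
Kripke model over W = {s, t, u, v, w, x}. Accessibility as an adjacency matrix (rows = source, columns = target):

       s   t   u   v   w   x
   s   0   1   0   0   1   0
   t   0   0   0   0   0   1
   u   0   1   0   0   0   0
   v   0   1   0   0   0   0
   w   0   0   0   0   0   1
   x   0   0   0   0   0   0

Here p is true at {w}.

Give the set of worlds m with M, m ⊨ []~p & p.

{w}

s: []~p is F, p is F. ✗
t: []~p is T, p is F. ✗
u: []~p is T, p is F. ✗
v: []~p is T, p is F. ✗
w: []~p is T, p is T. ✓
x: []~p is T, p is F. ✗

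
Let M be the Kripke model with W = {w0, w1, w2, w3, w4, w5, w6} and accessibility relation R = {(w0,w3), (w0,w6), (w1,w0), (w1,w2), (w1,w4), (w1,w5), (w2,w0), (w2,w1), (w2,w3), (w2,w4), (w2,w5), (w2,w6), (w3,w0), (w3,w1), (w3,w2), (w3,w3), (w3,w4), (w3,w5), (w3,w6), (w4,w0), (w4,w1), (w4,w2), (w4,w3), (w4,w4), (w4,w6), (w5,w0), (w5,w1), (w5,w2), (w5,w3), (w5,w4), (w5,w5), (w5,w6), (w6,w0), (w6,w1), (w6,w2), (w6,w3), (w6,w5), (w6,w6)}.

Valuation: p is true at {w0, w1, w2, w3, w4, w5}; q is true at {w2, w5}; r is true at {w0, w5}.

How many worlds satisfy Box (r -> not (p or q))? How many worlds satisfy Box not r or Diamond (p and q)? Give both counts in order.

For Box (r -> not (p or q)):
w0: successors {w3, w6}; r -> not (p or q) there: w3:T, w6:T. ✓
w1: successors {w0, w2, w4, w5}; r -> not (p or q) there: w0:F, w2:T, w4:T, w5:F. ✗
w2: successors {w0, w1, w3, w4, w5, w6}; r -> not (p or q) there: w0:F, w1:T, w3:T, w4:T, w5:F, w6:T. ✗
w3: successors {w0, w1, w2, w3, w4, w5, w6}; r -> not (p or q) there: w0:F, w1:T, w2:T, w3:T, w4:T, w5:F, w6:T. ✗
w4: successors {w0, w1, w2, w3, w4, w6}; r -> not (p or q) there: w0:F, w1:T, w2:T, w3:T, w4:T, w6:T. ✗
w5: successors {w0, w1, w2, w3, w4, w5, w6}; r -> not (p or q) there: w0:F, w1:T, w2:T, w3:T, w4:T, w5:F, w6:T. ✗
w6: successors {w0, w1, w2, w3, w5, w6}; r -> not (p or q) there: w0:F, w1:T, w2:T, w3:T, w5:F, w6:T. ✗
— 1 world.
For Box not r or Diamond (p and q):
w0: Box not r is T, Diamond (p and q) is F. ✓
w1: Box not r is F, Diamond (p and q) is T. ✓
w2: Box not r is F, Diamond (p and q) is T. ✓
w3: Box not r is F, Diamond (p and q) is T. ✓
w4: Box not r is F, Diamond (p and q) is T. ✓
w5: Box not r is F, Diamond (p and q) is T. ✓
w6: Box not r is F, Diamond (p and q) is T. ✓
— 7 worlds.

1 and 7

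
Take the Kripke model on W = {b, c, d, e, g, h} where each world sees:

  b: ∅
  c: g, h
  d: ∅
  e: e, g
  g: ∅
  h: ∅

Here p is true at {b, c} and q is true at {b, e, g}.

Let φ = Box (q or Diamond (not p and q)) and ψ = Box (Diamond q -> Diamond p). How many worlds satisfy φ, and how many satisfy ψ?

For Box (q or Diamond (not p and q)):
b: no successors, so Box (q or Diamond (not p and q)) holds vacuously. ✓
c: successors {g, h}; q or Diamond (not p and q) there: g:T, h:F. ✗
d: no successors, so Box (q or Diamond (not p and q)) holds vacuously. ✓
e: successors {e, g}; q or Diamond (not p and q) there: e:T, g:T. ✓
g: no successors, so Box (q or Diamond (not p and q)) holds vacuously. ✓
h: no successors, so Box (q or Diamond (not p and q)) holds vacuously. ✓
— 5 worlds.
For Box (Diamond q -> Diamond p):
b: no successors, so Box (Diamond q -> Diamond p) holds vacuously. ✓
c: successors {g, h}; Diamond q -> Diamond p there: g:T, h:T. ✓
d: no successors, so Box (Diamond q -> Diamond p) holds vacuously. ✓
e: successors {e, g}; Diamond q -> Diamond p there: e:F, g:T. ✗
g: no successors, so Box (Diamond q -> Diamond p) holds vacuously. ✓
h: no successors, so Box (Diamond q -> Diamond p) holds vacuously. ✓
— 5 worlds.

5 and 5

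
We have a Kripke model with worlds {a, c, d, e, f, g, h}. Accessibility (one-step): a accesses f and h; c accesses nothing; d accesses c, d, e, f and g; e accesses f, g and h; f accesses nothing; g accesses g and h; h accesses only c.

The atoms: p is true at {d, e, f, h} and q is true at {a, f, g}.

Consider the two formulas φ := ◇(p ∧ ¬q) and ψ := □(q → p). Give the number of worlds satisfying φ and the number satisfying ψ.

For ◇(p ∧ ¬q):
a: successors {f, h}; p ∧ ¬q there: f:F, h:T. ✓
c: no successors, so ◇(p ∧ ¬q) fails. ✗
d: successors {c, d, e, f, g}; p ∧ ¬q there: c:F, d:T, e:T, f:F, g:F. ✓
e: successors {f, g, h}; p ∧ ¬q there: f:F, g:F, h:T. ✓
f: no successors, so ◇(p ∧ ¬q) fails. ✗
g: successors {g, h}; p ∧ ¬q there: g:F, h:T. ✓
h: successors {c}; p ∧ ¬q there: c:F. ✗
— 4 worlds.
For □(q → p):
a: successors {f, h}; q → p there: f:T, h:T. ✓
c: no successors, so □(q → p) holds vacuously. ✓
d: successors {c, d, e, f, g}; q → p there: c:T, d:T, e:T, f:T, g:F. ✗
e: successors {f, g, h}; q → p there: f:T, g:F, h:T. ✗
f: no successors, so □(q → p) holds vacuously. ✓
g: successors {g, h}; q → p there: g:F, h:T. ✗
h: successors {c}; q → p there: c:T. ✓
— 4 worlds.

4 and 4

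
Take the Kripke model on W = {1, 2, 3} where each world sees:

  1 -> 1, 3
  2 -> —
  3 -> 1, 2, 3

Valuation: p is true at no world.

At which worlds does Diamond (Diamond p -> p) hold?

1: successors {1, 3}; Diamond p -> p there: 1:T, 3:T. ✓
2: no successors, so Diamond (Diamond p -> p) fails. ✗
3: successors {1, 2, 3}; Diamond p -> p there: 1:T, 2:T, 3:T. ✓

{1, 3}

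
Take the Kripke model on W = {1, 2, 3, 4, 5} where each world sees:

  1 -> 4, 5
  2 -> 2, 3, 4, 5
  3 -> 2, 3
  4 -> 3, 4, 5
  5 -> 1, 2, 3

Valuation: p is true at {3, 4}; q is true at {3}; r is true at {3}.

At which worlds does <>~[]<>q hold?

1: successors {4, 5}; ~[]<>q there: 4:F, 5:T. ✓
2: successors {2, 3, 4, 5}; ~[]<>q there: 2:F, 3:F, 4:F, 5:T. ✓
3: successors {2, 3}; ~[]<>q there: 2:F, 3:F. ✗
4: successors {3, 4, 5}; ~[]<>q there: 3:F, 4:F, 5:T. ✓
5: successors {1, 2, 3}; ~[]<>q there: 1:F, 2:F, 3:F. ✗

{1, 2, 4}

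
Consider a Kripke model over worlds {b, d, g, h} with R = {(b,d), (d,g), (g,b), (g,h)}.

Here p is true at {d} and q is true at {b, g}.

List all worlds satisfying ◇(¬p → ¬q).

b: successors {d}; ¬p → ¬q there: d:T. ✓
d: successors {g}; ¬p → ¬q there: g:F. ✗
g: successors {b, h}; ¬p → ¬q there: b:F, h:T. ✓
h: no successors, so ◇(¬p → ¬q) fails. ✗

{b, g}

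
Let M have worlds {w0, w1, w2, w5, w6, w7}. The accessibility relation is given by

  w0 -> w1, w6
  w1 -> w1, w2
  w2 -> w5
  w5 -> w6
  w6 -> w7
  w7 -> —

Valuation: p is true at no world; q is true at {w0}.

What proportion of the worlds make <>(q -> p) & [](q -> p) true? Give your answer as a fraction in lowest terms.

5/6

w0: <>(q -> p) is T, [](q -> p) is T. ✓
w1: <>(q -> p) is T, [](q -> p) is T. ✓
w2: <>(q -> p) is T, [](q -> p) is T. ✓
w5: <>(q -> p) is T, [](q -> p) is T. ✓
w6: <>(q -> p) is T, [](q -> p) is T. ✓
w7: <>(q -> p) is F, [](q -> p) is T. ✗
That's 5 of 6 worlds, so 5/6.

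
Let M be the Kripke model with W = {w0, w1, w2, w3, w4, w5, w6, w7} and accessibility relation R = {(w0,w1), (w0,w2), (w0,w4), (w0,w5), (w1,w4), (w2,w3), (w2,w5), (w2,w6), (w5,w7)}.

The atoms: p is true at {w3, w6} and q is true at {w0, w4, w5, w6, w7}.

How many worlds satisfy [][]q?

7

w0: successors {w1, w2, w4, w5}; []q there: w1:T, w2:F, w4:T, w5:T. ✗
w1: successors {w4}; []q there: w4:T. ✓
w2: successors {w3, w5, w6}; []q there: w3:T, w5:T, w6:T. ✓
w3: no successors, so [][]q holds vacuously. ✓
w4: no successors, so [][]q holds vacuously. ✓
w5: successors {w7}; []q there: w7:T. ✓
w6: no successors, so [][]q holds vacuously. ✓
w7: no successors, so [][]q holds vacuously. ✓
Satisfying worlds: {w1, w2, w3, w4, w5, w6, w7}.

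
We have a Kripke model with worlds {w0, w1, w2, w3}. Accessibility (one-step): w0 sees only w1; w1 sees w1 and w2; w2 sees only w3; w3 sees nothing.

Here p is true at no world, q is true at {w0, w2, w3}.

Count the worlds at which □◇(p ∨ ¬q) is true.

w0: successors {w1}; ◇(p ∨ ¬q) there: w1:T. ✓
w1: successors {w1, w2}; ◇(p ∨ ¬q) there: w1:T, w2:F. ✗
w2: successors {w3}; ◇(p ∨ ¬q) there: w3:F. ✗
w3: no successors, so □◇(p ∨ ¬q) holds vacuously. ✓
Satisfying worlds: {w0, w3}.

2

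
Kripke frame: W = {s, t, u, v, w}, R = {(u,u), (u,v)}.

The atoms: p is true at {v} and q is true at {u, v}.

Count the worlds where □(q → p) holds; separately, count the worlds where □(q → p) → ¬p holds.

4 and 4

For □(q → p):
s: no successors, so □(q → p) holds vacuously. ✓
t: no successors, so □(q → p) holds vacuously. ✓
u: successors {u, v}; q → p there: u:F, v:T. ✗
v: no successors, so □(q → p) holds vacuously. ✓
w: no successors, so □(q → p) holds vacuously. ✓
— 4 worlds.
For □(q → p) → ¬p:
s: □(q → p) is T, ¬p is T. ✓
t: □(q → p) is T, ¬p is T. ✓
u: □(q → p) is F, ¬p is T. ✓
v: □(q → p) is T, ¬p is F. ✗
w: □(q → p) is T, ¬p is T. ✓
— 4 worlds.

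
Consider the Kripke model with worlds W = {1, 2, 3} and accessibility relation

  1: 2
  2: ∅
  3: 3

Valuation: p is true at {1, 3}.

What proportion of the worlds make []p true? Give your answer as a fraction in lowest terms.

2/3

1: successors {2}; p there: 2:F. ✗
2: no successors, so []p holds vacuously. ✓
3: successors {3}; p there: 3:T. ✓
That's 2 of 3 worlds, so 2/3.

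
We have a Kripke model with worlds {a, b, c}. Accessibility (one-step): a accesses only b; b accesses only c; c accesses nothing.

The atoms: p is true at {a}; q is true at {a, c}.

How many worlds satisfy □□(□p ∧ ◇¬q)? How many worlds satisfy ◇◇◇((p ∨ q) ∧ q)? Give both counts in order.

2 and 0

For □□(□p ∧ ◇¬q):
a: successors {b}; □(□p ∧ ◇¬q) there: b:F. ✗
b: successors {c}; □(□p ∧ ◇¬q) there: c:T. ✓
c: no successors, so □□(□p ∧ ◇¬q) holds vacuously. ✓
— 2 worlds.
For ◇◇◇((p ∨ q) ∧ q):
a: successors {b}; ◇◇((p ∨ q) ∧ q) there: b:F. ✗
b: successors {c}; ◇◇((p ∨ q) ∧ q) there: c:F. ✗
c: no successors, so ◇◇◇((p ∨ q) ∧ q) fails. ✗
— 0 worlds.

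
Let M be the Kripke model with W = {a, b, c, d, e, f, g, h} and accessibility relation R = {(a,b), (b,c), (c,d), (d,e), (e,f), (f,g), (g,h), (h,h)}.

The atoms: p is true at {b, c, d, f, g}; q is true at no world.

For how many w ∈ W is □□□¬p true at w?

a: successors {b}; □□¬p there: b:F. ✗
b: successors {c}; □□¬p there: c:T. ✓
c: successors {d}; □□¬p there: d:F. ✗
d: successors {e}; □□¬p there: e:F. ✗
e: successors {f}; □□¬p there: f:T. ✓
f: successors {g}; □□¬p there: g:T. ✓
g: successors {h}; □□¬p there: h:T. ✓
h: successors {h}; □□¬p there: h:T. ✓
Satisfying worlds: {b, e, f, g, h}.

5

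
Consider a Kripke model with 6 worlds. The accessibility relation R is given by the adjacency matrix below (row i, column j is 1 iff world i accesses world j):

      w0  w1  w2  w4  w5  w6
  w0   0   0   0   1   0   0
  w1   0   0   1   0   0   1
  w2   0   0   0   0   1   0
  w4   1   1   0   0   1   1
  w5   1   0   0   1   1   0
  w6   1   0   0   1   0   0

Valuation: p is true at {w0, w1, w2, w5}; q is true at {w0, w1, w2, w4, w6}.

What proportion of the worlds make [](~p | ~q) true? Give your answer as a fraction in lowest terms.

w0: successors {w4}; ~p | ~q there: w4:T. ✓
w1: successors {w2, w6}; ~p | ~q there: w2:F, w6:T. ✗
w2: successors {w5}; ~p | ~q there: w5:T. ✓
w4: successors {w0, w1, w5, w6}; ~p | ~q there: w0:F, w1:F, w5:T, w6:T. ✗
w5: successors {w0, w4, w5}; ~p | ~q there: w0:F, w4:T, w5:T. ✗
w6: successors {w0, w4}; ~p | ~q there: w0:F, w4:T. ✗
That's 2 of 6 worlds, so 2/6 = 1/3.

1/3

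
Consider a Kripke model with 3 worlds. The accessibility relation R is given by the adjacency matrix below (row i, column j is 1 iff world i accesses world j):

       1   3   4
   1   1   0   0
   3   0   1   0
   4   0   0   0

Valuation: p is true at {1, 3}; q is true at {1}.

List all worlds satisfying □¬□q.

1: successors {1}; ¬□q there: 1:F. ✗
3: successors {3}; ¬□q there: 3:T. ✓
4: no successors, so □¬□q holds vacuously. ✓

{3, 4}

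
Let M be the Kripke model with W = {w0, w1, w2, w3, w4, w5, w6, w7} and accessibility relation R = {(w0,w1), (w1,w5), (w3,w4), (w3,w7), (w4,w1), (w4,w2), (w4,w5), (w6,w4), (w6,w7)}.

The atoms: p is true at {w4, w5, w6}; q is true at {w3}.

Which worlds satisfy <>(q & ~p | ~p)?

{w0, w3, w4, w6}

w0: successors {w1}; q & ~p | ~p there: w1:T. ✓
w1: successors {w5}; q & ~p | ~p there: w5:F. ✗
w2: no successors, so <>(q & ~p | ~p) fails. ✗
w3: successors {w4, w7}; q & ~p | ~p there: w4:F, w7:T. ✓
w4: successors {w1, w2, w5}; q & ~p | ~p there: w1:T, w2:T, w5:F. ✓
w5: no successors, so <>(q & ~p | ~p) fails. ✗
w6: successors {w4, w7}; q & ~p | ~p there: w4:F, w7:T. ✓
w7: no successors, so <>(q & ~p | ~p) fails. ✗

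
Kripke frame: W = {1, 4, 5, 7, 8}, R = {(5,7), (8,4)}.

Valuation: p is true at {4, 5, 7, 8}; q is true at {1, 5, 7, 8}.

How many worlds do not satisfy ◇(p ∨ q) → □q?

1: ◇(p ∨ q) is F, □q is T. ✓
4: ◇(p ∨ q) is F, □q is T. ✓
5: ◇(p ∨ q) is T, □q is T. ✓
7: ◇(p ∨ q) is F, □q is T. ✓
8: ◇(p ∨ q) is T, □q is F. ✗
Satisfying worlds: {1, 4, 5, 7}.
So ◇(p ∨ q) → □q fails at the other 1 world.

1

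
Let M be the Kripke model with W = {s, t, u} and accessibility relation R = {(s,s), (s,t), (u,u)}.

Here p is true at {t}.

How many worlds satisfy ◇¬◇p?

2

s: successors {s, t}; ¬◇p there: s:F, t:T. ✓
t: no successors, so ◇¬◇p fails. ✗
u: successors {u}; ¬◇p there: u:T. ✓
Satisfying worlds: {s, u}.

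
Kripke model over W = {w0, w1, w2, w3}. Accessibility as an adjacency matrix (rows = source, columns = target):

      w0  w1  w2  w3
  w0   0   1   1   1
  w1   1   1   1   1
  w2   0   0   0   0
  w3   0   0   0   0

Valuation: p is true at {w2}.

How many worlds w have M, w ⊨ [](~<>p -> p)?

w0: successors {w1, w2, w3}; ~<>p -> p there: w1:T, w2:T, w3:F. ✗
w1: successors {w0, w1, w2, w3}; ~<>p -> p there: w0:T, w1:T, w2:T, w3:F. ✗
w2: no successors, so [](~<>p -> p) holds vacuously. ✓
w3: no successors, so [](~<>p -> p) holds vacuously. ✓
Satisfying worlds: {w2, w3}.

2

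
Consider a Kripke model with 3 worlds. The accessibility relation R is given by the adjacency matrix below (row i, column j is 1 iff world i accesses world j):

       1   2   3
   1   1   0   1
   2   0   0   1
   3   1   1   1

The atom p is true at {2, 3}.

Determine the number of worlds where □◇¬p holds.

1: successors {1, 3}; ◇¬p there: 1:T, 3:T. ✓
2: successors {3}; ◇¬p there: 3:T. ✓
3: successors {1, 2, 3}; ◇¬p there: 1:T, 2:F, 3:T. ✗
Satisfying worlds: {1, 2}.

2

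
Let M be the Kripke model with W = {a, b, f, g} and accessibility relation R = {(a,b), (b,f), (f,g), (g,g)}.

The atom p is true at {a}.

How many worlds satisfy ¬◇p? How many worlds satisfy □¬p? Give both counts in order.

For ¬◇p:
a: ◇p is F. ✓
b: ◇p is F. ✓
f: ◇p is F. ✓
g: ◇p is F. ✓
— 4 worlds.
For □¬p:
a: successors {b}; ¬p there: b:T. ✓
b: successors {f}; ¬p there: f:T. ✓
f: successors {g}; ¬p there: g:T. ✓
g: successors {g}; ¬p there: g:T. ✓
— 4 worlds.

4 and 4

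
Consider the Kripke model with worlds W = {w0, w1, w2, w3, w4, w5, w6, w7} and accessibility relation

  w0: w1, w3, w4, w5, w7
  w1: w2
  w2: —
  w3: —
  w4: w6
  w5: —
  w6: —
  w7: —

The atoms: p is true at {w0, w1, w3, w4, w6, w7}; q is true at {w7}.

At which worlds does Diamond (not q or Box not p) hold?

w0: successors {w1, w3, w4, w5, w7}; not q or Box not p there: w1:T, w3:T, w4:T, w5:T, w7:T. ✓
w1: successors {w2}; not q or Box not p there: w2:T. ✓
w2: no successors, so Diamond (not q or Box not p) fails. ✗
w3: no successors, so Diamond (not q or Box not p) fails. ✗
w4: successors {w6}; not q or Box not p there: w6:T. ✓
w5: no successors, so Diamond (not q or Box not p) fails. ✗
w6: no successors, so Diamond (not q or Box not p) fails. ✗
w7: no successors, so Diamond (not q or Box not p) fails. ✗

{w0, w1, w4}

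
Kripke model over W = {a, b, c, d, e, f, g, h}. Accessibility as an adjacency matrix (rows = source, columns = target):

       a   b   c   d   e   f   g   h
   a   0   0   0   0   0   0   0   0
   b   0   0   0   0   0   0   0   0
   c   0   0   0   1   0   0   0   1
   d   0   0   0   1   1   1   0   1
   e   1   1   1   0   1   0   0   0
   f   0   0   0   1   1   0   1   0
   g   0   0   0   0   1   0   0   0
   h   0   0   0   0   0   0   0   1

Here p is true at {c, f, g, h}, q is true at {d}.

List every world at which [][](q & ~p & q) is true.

a: no successors, so [][](q & ~p & q) holds vacuously. ✓
b: no successors, so [][](q & ~p & q) holds vacuously. ✓
c: successors {d, h}; [](q & ~p & q) there: d:F, h:F. ✗
d: successors {d, e, f, h}; [](q & ~p & q) there: d:F, e:F, f:F, h:F. ✗
e: successors {a, b, c, e}; [](q & ~p & q) there: a:T, b:T, c:F, e:F. ✗
f: successors {d, e, g}; [](q & ~p & q) there: d:F, e:F, g:F. ✗
g: successors {e}; [](q & ~p & q) there: e:F. ✗
h: successors {h}; [](q & ~p & q) there: h:F. ✗

{a, b}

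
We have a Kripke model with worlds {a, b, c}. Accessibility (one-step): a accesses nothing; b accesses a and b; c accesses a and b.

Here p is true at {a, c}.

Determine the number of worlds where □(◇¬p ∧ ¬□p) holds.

a: no successors, so □(◇¬p ∧ ¬□p) holds vacuously. ✓
b: successors {a, b}; ◇¬p ∧ ¬□p there: a:F, b:T. ✗
c: successors {a, b}; ◇¬p ∧ ¬□p there: a:F, b:T. ✗
Satisfying worlds: {a}.

1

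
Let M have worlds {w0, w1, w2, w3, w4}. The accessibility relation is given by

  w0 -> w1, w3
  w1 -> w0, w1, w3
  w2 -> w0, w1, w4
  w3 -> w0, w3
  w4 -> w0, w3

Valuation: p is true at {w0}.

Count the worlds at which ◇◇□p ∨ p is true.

w0: ◇◇□p is F, p is T. ✓
w1: ◇◇□p is F, p is F. ✗
w2: ◇◇□p is F, p is F. ✗
w3: ◇◇□p is F, p is F. ✗
w4: ◇◇□p is F, p is F. ✗
Satisfying worlds: {w0}.

1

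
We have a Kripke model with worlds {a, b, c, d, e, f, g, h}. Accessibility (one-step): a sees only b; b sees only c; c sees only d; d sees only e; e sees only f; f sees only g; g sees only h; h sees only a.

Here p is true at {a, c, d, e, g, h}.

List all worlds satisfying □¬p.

{a, e}

a: successors {b}; ¬p there: b:T. ✓
b: successors {c}; ¬p there: c:F. ✗
c: successors {d}; ¬p there: d:F. ✗
d: successors {e}; ¬p there: e:F. ✗
e: successors {f}; ¬p there: f:T. ✓
f: successors {g}; ¬p there: g:F. ✗
g: successors {h}; ¬p there: h:F. ✗
h: successors {a}; ¬p there: a:F. ✗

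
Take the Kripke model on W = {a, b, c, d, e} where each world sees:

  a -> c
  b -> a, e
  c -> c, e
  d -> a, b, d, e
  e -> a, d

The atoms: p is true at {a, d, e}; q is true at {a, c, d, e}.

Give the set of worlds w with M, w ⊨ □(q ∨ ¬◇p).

{a, b, c, e}

a: successors {c}; q ∨ ¬◇p there: c:T. ✓
b: successors {a, e}; q ∨ ¬◇p there: a:T, e:T. ✓
c: successors {c, e}; q ∨ ¬◇p there: c:T, e:T. ✓
d: successors {a, b, d, e}; q ∨ ¬◇p there: a:T, b:F, d:T, e:T. ✗
e: successors {a, d}; q ∨ ¬◇p there: a:T, d:T. ✓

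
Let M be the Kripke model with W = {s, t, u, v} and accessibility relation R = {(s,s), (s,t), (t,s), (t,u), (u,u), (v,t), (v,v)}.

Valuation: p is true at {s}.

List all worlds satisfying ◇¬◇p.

s: successors {s, t}; ¬◇p there: s:F, t:F. ✗
t: successors {s, u}; ¬◇p there: s:F, u:T. ✓
u: successors {u}; ¬◇p there: u:T. ✓
v: successors {t, v}; ¬◇p there: t:F, v:T. ✓

{t, u, v}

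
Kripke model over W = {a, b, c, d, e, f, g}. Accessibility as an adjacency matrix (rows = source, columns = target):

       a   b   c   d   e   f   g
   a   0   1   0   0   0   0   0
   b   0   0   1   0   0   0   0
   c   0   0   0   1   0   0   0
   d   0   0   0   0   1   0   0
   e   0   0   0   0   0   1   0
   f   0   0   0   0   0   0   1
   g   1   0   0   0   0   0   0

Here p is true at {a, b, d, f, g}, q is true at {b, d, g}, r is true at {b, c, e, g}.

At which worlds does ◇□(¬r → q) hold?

a: successors {b}; □(¬r → q) there: b:T. ✓
b: successors {c}; □(¬r → q) there: c:T. ✓
c: successors {d}; □(¬r → q) there: d:T. ✓
d: successors {e}; □(¬r → q) there: e:F. ✗
e: successors {f}; □(¬r → q) there: f:T. ✓
f: successors {g}; □(¬r → q) there: g:F. ✗
g: successors {a}; □(¬r → q) there: a:T. ✓

{a, b, c, e, g}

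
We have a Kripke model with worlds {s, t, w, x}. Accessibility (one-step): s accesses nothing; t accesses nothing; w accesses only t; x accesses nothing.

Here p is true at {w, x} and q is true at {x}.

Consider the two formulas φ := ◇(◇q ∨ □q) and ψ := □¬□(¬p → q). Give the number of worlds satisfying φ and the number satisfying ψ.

1 and 3

For ◇(◇q ∨ □q):
s: no successors, so ◇(◇q ∨ □q) fails. ✗
t: no successors, so ◇(◇q ∨ □q) fails. ✗
w: successors {t}; ◇q ∨ □q there: t:T. ✓
x: no successors, so ◇(◇q ∨ □q) fails. ✗
— 1 world.
For □¬□(¬p → q):
s: no successors, so □¬□(¬p → q) holds vacuously. ✓
t: no successors, so □¬□(¬p → q) holds vacuously. ✓
w: successors {t}; ¬□(¬p → q) there: t:F. ✗
x: no successors, so □¬□(¬p → q) holds vacuously. ✓
— 3 worlds.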